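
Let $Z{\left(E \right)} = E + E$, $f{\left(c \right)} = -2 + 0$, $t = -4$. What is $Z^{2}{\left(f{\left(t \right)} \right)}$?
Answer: $16$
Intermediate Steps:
$f{\left(c \right)} = -2$
$Z{\left(E \right)} = 2 E$
$Z^{2}{\left(f{\left(t \right)} \right)} = \left(2 \left(-2\right)\right)^{2} = \left(-4\right)^{2} = 16$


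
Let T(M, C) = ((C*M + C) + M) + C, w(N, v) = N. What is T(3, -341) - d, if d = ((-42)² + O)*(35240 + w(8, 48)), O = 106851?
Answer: -3828463222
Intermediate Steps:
T(M, C) = M + 2*C + C*M (T(M, C) = ((C + C*M) + M) + C = (C + M + C*M) + C = M + 2*C + C*M)
d = 3828461520 (d = ((-42)² + 106851)*(35240 + 8) = (1764 + 106851)*35248 = 108615*35248 = 3828461520)
T(3, -341) - d = (3 + 2*(-341) - 341*3) - 1*3828461520 = (3 - 682 - 1023) - 3828461520 = -1702 - 3828461520 = -3828463222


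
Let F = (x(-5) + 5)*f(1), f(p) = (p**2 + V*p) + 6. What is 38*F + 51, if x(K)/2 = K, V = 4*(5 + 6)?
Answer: -9639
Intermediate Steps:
V = 44 (V = 4*11 = 44)
x(K) = 2*K
f(p) = 6 + p**2 + 44*p (f(p) = (p**2 + 44*p) + 6 = 6 + p**2 + 44*p)
F = -255 (F = (2*(-5) + 5)*(6 + 1**2 + 44*1) = (-10 + 5)*(6 + 1 + 44) = -5*51 = -255)
38*F + 51 = 38*(-255) + 51 = -9690 + 51 = -9639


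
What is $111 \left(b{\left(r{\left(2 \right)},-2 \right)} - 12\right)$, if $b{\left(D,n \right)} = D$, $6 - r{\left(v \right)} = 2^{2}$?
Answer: $-1110$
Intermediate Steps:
$r{\left(v \right)} = 2$ ($r{\left(v \right)} = 6 - 2^{2} = 6 - 4 = 2$)
$111 \left(b{\left(r{\left(2 \right)},-2 \right)} - 12\right) = 111 \left(2 - 12\right) = 111 \left(-10\right) = -1110$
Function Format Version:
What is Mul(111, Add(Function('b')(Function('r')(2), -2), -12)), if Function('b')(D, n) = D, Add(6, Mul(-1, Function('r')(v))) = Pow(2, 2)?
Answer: -1110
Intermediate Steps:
Function('r')(v) = 2 (Function('r')(v) = Add(6, Mul(-1, Pow(2, 2))) = Add(6, Mul(-1, 4)) = Add(6, -4) = 2)
Mul(111, Add(Function('b')(Function('r')(2), -2), -12)) = Mul(111, Add(2, -12)) = Mul(111, -10) = -1110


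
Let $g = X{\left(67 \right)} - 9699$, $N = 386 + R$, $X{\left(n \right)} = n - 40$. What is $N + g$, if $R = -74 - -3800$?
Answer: $-5560$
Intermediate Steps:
$X{\left(n \right)} = -40 + n$
$R = 3726$ ($R = -74 + 3800 = 3726$)
$N = 4112$ ($N = 386 + 3726 = 4112$)
$g = -9672$ ($g = \left(-40 + 67\right) - 9699 = 27 - 9699 = -9672$)
$N + g = 4112 - 9672 = -5560$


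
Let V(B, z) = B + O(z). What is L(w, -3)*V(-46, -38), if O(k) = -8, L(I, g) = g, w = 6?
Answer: 162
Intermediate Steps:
V(B, z) = -8 + B (V(B, z) = B - 8 = -8 + B)
L(w, -3)*V(-46, -38) = -3*(-8 - 46) = -3*(-54) = 162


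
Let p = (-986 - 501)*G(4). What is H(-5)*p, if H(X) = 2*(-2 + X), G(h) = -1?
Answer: -20818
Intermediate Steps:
H(X) = -4 + 2*X
p = 1487 (p = (-986 - 501)*(-1) = -1487*(-1) = 1487)
H(-5)*p = (-4 + 2*(-5))*1487 = (-4 - 10)*1487 = -14*1487 = -20818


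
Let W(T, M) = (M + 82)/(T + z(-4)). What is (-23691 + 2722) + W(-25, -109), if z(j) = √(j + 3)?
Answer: -13125919/626 + 27*I/626 ≈ -20968.0 + 0.043131*I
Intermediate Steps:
z(j) = √(3 + j)
W(T, M) = (82 + M)/(I + T) (W(T, M) = (M + 82)/(T + √(3 - 4)) = (82 + M)/(T + √(-1)) = (82 + M)/(T + I) = (82 + M)/(I + T))
(-23691 + 2722) + W(-25, -109) = (-23691 + 2722) + (82 - 109)/(I - 25) = -20969 - 27/(-25 + I) = -20969 + ((-25 - I)/626)*(-27) = -20969 - 27*(-25 - I)/626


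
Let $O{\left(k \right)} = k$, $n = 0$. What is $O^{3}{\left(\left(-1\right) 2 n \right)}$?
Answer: $0$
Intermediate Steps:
$O^{3}{\left(\left(-1\right) 2 n \right)} = \left(\left(-1\right) 2 \cdot 0\right)^{3} = \left(\left(-2\right) 0\right)^{3} = 0^{3} = 0$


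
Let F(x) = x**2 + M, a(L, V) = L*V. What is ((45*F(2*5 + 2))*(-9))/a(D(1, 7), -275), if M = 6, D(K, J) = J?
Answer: 2430/77 ≈ 31.558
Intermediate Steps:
F(x) = 6 + x**2 (F(x) = x**2 + 6 = 6 + x**2)
((45*F(2*5 + 2))*(-9))/a(D(1, 7), -275) = ((45*(6 + (2*5 + 2)**2))*(-9))/((7*(-275))) = ((45*(6 + (10 + 2)**2))*(-9))/(-1925) = ((45*(6 + 12**2))*(-9))*(-1/1925) = ((45*(6 + 144))*(-9))*(-1/1925) = ((45*150)*(-9))*(-1/1925) = (6750*(-9))*(-1/1925) = -60750*(-1/1925) = 2430/77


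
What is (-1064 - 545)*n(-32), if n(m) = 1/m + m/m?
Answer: -49879/32 ≈ -1558.7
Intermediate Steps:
n(m) = 1 + 1/m (n(m) = 1/m + 1 = 1 + 1/m)
(-1064 - 545)*n(-32) = (-1064 - 545)*((1 - 32)/(-32)) = -(-1609)*(-31)/32 = -1609*31/32 = -49879/32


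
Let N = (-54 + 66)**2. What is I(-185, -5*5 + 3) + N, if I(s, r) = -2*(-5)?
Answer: 154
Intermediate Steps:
I(s, r) = 10
N = 144 (N = 12**2 = 144)
I(-185, -5*5 + 3) + N = 10 + 144 = 154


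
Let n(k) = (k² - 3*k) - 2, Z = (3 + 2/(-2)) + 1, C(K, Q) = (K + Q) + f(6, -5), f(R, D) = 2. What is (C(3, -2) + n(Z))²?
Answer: 1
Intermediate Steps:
C(K, Q) = 2 + K + Q (C(K, Q) = (K + Q) + 2 = 2 + K + Q)
Z = 3 (Z = (3 + 2*(-½)) + 1 = (3 - 1) + 1 = 2 + 1 = 3)
n(k) = -2 + k² - 3*k
(C(3, -2) + n(Z))² = ((2 + 3 - 2) + (-2 + 3² - 3*3))² = (3 + (-2 + 9 - 9))² = (3 - 2)² = 1² = 1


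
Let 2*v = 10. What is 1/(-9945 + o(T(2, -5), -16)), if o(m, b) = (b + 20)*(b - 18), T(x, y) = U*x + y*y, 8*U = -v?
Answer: -1/10081 ≈ -9.9197e-5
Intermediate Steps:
v = 5 (v = (1/2)*10 = 5)
U = -5/8 (U = (-1*5)/8 = (1/8)*(-5) = -5/8 ≈ -0.62500)
T(x, y) = y**2 - 5*x/8 (T(x, y) = -5*x/8 + y*y = -5*x/8 + y**2 = y**2 - 5*x/8)
o(m, b) = (-18 + b)*(20 + b) (o(m, b) = (20 + b)*(-18 + b) = (-18 + b)*(20 + b))
1/(-9945 + o(T(2, -5), -16)) = 1/(-9945 + (-360 + (-16)**2 + 2*(-16))) = 1/(-9945 + (-360 + 256 - 32)) = 1/(-9945 - 136) = 1/(-10081) = -1/10081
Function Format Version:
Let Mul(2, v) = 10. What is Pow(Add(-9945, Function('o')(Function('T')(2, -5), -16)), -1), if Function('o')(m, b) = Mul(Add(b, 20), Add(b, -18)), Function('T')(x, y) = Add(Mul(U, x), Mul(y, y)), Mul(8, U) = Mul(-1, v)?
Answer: Rational(-1, 10081) ≈ -9.9197e-5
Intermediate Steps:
v = 5 (v = Mul(Rational(1, 2), 10) = 5)
U = Rational(-5, 8) (U = Mul(Rational(1, 8), Mul(-1, 5)) = Mul(Rational(1, 8), -5) = Rational(-5, 8) ≈ -0.62500)
Function('T')(x, y) = Add(Pow(y, 2), Mul(Rational(-5, 8), x)) (Function('T')(x, y) = Add(Mul(Rational(-5, 8), x), Mul(y, y)) = Add(Mul(Rational(-5, 8), x), Pow(y, 2)) = Add(Pow(y, 2), Mul(Rational(-5, 8), x)))
Function('o')(m, b) = Mul(Add(-18, b), Add(20, b)) (Function('o')(m, b) = Mul(Add(20, b), Add(-18, b)) = Mul(Add(-18, b), Add(20, b)))
Pow(Add(-9945, Function('o')(Function('T')(2, -5), -16)), -1) = Pow(Add(-9945, Add(-360, Pow(-16, 2), Mul(2, -16))), -1) = Pow(Add(-9945, Add(-360, 256, -32)), -1) = Pow(Add(-9945, -136), -1) = Pow(-10081, -1) = Rational(-1, 10081)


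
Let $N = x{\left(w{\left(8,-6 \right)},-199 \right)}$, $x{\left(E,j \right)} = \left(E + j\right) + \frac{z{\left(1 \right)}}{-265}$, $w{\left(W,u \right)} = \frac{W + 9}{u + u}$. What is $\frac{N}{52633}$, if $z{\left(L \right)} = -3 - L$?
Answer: $- \frac{637277}{167372940} \approx -0.0038075$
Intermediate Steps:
$w{\left(W,u \right)} = \frac{9 + W}{2 u}$
$x{\left(E,j \right)} = \frac{4}{265} + E + j$ ($x{\left(E,j \right)} = \left(E + j\right) + \frac{-3 - 1}{-265} = \left(E + j\right) + \left(-3 - 1\right) \left(- \frac{1}{265}\right) = \left(E + j\right) - - \frac{4}{265} = \left(E + j\right) + \frac{4}{265} = \frac{4}{265} + E + j$)
$N = - \frac{637277}{3180}$ ($N = \frac{4}{265} + \frac{9 + 8}{2 \left(-6\right)} - 199 = \frac{4}{265} + \frac{1}{2} \left(- \frac{1}{6}\right) 17 - 199 = \frac{4}{265} - \frac{17}{12} - 199 = - \frac{637277}{3180} \approx -200.4$)
$\frac{N}{52633} = - \frac{637277}{3180 \cdot 52633} = \left(- \frac{637277}{3180}\right) \frac{1}{52633} = - \frac{637277}{167372940}$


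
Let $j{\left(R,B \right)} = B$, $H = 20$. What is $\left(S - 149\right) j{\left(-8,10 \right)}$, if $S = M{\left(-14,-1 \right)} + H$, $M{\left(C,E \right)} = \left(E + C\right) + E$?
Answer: $-1450$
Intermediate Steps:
$M{\left(C,E \right)} = C + 2 E$ ($M{\left(C,E \right)} = \left(C + E\right) + E = C + 2 E$)
$S = 4$ ($S = \left(-14 + 2 \left(-1\right)\right) + 20 = \left(-14 - 2\right) + 20 = -16 + 20 = 4$)
$\left(S - 149\right) j{\left(-8,10 \right)} = \left(4 - 149\right) 10 = \left(-145\right) 10 = -1450$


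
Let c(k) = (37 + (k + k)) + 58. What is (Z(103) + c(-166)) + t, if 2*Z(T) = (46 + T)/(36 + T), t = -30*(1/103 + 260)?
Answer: -230124451/28634 ≈ -8036.8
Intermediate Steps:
c(k) = 95 + 2*k (c(k) = (37 + 2*k) + 58 = 95 + 2*k)
t = -803430/103 (t = -30*(1/103 + 260) = -30*26781/103 = -803430/103 ≈ -7800.3)
Z(T) = (46 + T)/(2*(36 + T)) (Z(T) = ((46 + T)/(36 + T))/2 = (46 + T)/(2*(36 + T)))
(Z(103) + c(-166)) + t = ((46 + 103)/(2*(36 + 103)) + (95 + 2*(-166))) - 803430/103 = ((1/2)*149/139 + (95 - 332)) - 803430/103 = ((1/2)*(1/139)*149 - 237) - 803430/103 = (149/278 - 237) - 803430/103 = -65737/278 - 803430/103 = -230124451/28634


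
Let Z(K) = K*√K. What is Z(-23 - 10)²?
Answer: -35937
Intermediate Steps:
Z(K) = K^(3/2)
Z(-23 - 10)² = ((-23 - 10)^(3/2))² = ((-33)^(3/2))² = (-33*I*√33)² = -35937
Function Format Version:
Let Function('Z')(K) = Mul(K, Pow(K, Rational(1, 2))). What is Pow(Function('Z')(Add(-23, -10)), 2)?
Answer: -35937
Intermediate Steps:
Function('Z')(K) = Pow(K, Rational(3, 2))
Pow(Function('Z')(Add(-23, -10)), 2) = Pow(Pow(Add(-23, -10), Rational(3, 2)), 2) = Pow(Pow(-33, Rational(3, 2)), 2) = Pow(Mul(-33, I, Pow(33, Rational(1, 2))), 2) = -35937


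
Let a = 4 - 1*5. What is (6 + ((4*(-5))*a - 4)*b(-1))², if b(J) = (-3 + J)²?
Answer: 68644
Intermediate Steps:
a = -1 (a = 4 - 5 = -1)
(6 + ((4*(-5))*a - 4)*b(-1))² = (6 + ((4*(-5))*(-1) - 4)*(-3 - 1)²)² = (6 + (-20*(-1) - 4)*(-4)²)² = (6 + (20 - 4)*16)² = (6 + 16*16)² = (6 + 256)² = 262² = 68644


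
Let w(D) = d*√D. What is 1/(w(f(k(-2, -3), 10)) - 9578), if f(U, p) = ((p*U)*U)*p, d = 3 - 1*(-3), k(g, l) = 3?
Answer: -1/9398 ≈ -0.00010641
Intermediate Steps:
d = 6 (d = 3 + 3 = 6)
f(U, p) = U²*p² (f(U, p) = ((U*p)*U)*p = (p*U²)*p = U²*p²)
w(D) = 6*√D
1/(w(f(k(-2, -3), 10)) - 9578) = 1/(6*√(3²*10²) - 9578) = 1/(6*√(9*100) - 9578) = 1/(6*√900 - 9578) = 1/(6*30 - 9578) = 1/(180 - 9578) = 1/(-9398) = -1/9398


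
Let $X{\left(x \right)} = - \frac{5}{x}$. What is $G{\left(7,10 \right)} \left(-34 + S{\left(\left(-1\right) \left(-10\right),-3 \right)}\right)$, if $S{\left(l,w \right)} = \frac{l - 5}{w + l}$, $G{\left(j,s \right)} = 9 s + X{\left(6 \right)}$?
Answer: $- \frac{124655}{42} \approx -2968.0$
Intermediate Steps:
$G{\left(j,s \right)} = - \frac{5}{6} + 9 s$ ($G{\left(j,s \right)} = 9 s - \frac{5}{6} = - \frac{5}{6} + 9 s$)
$S{\left(l,w \right)} = \frac{-5 + l}{l + w}$
$G{\left(7,10 \right)} \left(-34 + S{\left(\left(-1\right) \left(-10\right),-3 \right)}\right) = \left(- \frac{5}{6} + 9 \cdot 10\right) \left(-34 + \frac{-5 - -10}{\left(-1\right) \left(-10\right) - 3}\right) = \left(- \frac{5}{6} + 90\right) \left(-34 + \frac{-5 + 10}{10 - 3}\right) = \frac{535 \left(-34 + \frac{1}{7} \cdot 5\right)}{6} = \frac{535 \left(-34 + \frac{5}{7}\right)}{6} = \frac{535}{6} \left(- \frac{233}{7}\right) = - \frac{124655}{42}$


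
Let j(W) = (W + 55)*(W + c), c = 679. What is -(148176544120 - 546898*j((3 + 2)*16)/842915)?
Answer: -24980035129801246/168583 ≈ -1.4818e+11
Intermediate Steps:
j(W) = (55 + W)*(679 + W) (j(W) = (W + 55)*(W + 679) = (55 + W)*(679 + W))
-(148176544120 - 546898*j((3 + 2)*16)/842915) = -(24980035829830686/168583 - 546898/842915*256*(3 + 2)²) = -546898/(1/((37345 + (5*16)² + 734*(5*16))*(-1/842915) + 270940)) = -546898/(1/((37345 + 80² + 734*80)*(-1/842915) + 270940)) = -546898/(1/((37345 + 6400 + 58720)*(-1/842915) + 270940)) = -546898/(1/(102465*(-1/842915) + 270940)) = -546898/(1/(-20493/168583 + 270940)) = -546898/(1/(45675857527/168583)) = -546898/168583/45675857527 = -546898*45675857527/168583 = -24980035129801246/168583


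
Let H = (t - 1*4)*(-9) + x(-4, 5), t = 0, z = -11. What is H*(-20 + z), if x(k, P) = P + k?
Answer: -1147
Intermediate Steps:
H = 37 (H = (0 - 1*4)*(-9) + (5 - 4) = (0 - 4)*(-9) + 1 = -4*(-9) + 1 = 36 + 1 = 37)
H*(-20 + z) = 37*(-20 - 11) = 37*(-31) = -1147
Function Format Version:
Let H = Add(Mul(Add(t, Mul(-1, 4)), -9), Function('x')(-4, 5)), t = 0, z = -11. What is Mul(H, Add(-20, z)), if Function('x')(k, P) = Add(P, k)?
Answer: -1147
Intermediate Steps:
H = 37 (H = Add(Mul(Add(0, Mul(-1, 4)), -9), Add(5, -4)) = Add(Mul(Add(0, -4), -9), 1) = Add(Mul(-4, -9), 1) = Add(36, 1) = 37)
Mul(H, Add(-20, z)) = Mul(37, Add(-20, -11)) = Mul(37, -31) = -1147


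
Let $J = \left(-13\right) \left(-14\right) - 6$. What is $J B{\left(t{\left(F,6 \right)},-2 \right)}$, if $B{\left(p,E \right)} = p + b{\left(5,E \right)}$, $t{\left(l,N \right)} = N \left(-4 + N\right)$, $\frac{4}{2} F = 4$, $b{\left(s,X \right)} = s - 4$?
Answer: $2288$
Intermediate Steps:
$b{\left(s,X \right)} = -4 + s$
$F = 2$ ($F = \frac{1}{2} \cdot 4 = 2$)
$B{\left(p,E \right)} = 1 + p$ ($B{\left(p,E \right)} = p + \left(-4 + 5\right) = p + 1 = 1 + p$)
$J = 176$ ($J = 182 - 6 = 176$)
$J B{\left(t{\left(F,6 \right)},-2 \right)} = 176 \left(1 + 6 \left(-4 + 6\right)\right) = 176 \left(1 + 6 \cdot 2\right) = 176 \left(1 + 12\right) = 176 \cdot 13 = 2288$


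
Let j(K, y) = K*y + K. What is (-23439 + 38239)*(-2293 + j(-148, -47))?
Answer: 66822000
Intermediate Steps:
j(K, y) = K + K*y
(-23439 + 38239)*(-2293 + j(-148, -47)) = (-23439 + 38239)*(-2293 - 148*(1 - 47)) = 14800*(-2293 - 148*(-46)) = 14800*(-2293 + 6808) = 14800*4515 = 66822000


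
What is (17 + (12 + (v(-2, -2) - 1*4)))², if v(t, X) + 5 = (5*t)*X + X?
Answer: 1444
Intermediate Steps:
v(t, X) = -5 + X + 5*X*t (v(t, X) = -5 + ((5*t)*X + X) = -5 + (5*X*t + X) = -5 + (X + 5*X*t) = -5 + X + 5*X*t)
(17 + (12 + (v(-2, -2) - 1*4)))² = (17 + (12 + ((-5 - 2 + 5*(-2)*(-2)) - 1*4)))² = (17 + (12 + ((-5 - 2 + 20) - 4)))² = (17 + (12 + (13 - 4)))² = (17 + (12 + 9))² = (17 + 21)² = 38² = 1444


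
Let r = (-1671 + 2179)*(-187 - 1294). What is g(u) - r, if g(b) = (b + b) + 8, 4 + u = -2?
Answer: 752344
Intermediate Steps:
u = -6 (u = -4 - 2 = -6)
g(b) = 8 + 2*b (g(b) = 2*b + 8 = 8 + 2*b)
r = -752348 (r = 508*(-1481) = -752348)
g(u) - r = (8 + 2*(-6)) - 1*(-752348) = (8 - 12) + 752348 = -4 + 752348 = 752344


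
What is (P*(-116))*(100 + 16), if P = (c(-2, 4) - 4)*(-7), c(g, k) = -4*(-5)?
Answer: 1507072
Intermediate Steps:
c(g, k) = 20
P = -112 (P = (20 - 4)*(-7) = 16*(-7) = -112)
(P*(-116))*(100 + 16) = (-112*(-116))*(100 + 16) = 12992*116 = 1507072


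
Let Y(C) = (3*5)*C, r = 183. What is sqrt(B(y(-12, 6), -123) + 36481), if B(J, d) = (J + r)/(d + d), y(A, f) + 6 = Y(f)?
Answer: sqrt(245290946)/82 ≈ 191.00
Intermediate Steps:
Y(C) = 15*C
y(A, f) = -6 + 15*f
B(J, d) = (183 + J)/(2*d) (B(J, d) = (J + 183)/(d + d) = (183 + J)/((2*d)) = (183 + J)*(1/(2*d)) = (183 + J)/(2*d))
sqrt(B(y(-12, 6), -123) + 36481) = sqrt((1/2)*(183 + (-6 + 15*6))/(-123) + 36481) = sqrt((1/2)*(-1/123)*(183 + (-6 + 90)) + 36481) = sqrt((1/2)*(-1/123)*(183 + 84) + 36481) = sqrt((1/2)*(-1/123)*267 + 36481) = sqrt(-89/82 + 36481) = sqrt(2991353/82) = sqrt(245290946)/82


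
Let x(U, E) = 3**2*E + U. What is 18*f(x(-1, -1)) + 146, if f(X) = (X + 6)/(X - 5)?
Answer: 754/5 ≈ 150.80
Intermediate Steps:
x(U, E) = U + 9*E (x(U, E) = 9*E + U = U + 9*E)
f(X) = (6 + X)/(-5 + X)
18*f(x(-1, -1)) + 146 = 18*((6 + (-1 + 9*(-1)))/(-5 + (-1 + 9*(-1)))) + 146 = 18*((6 + (-1 - 9))/(-5 + (-1 - 9))) + 146 = 18*((6 - 10)/(-5 - 10)) + 146 = 18*(-4/(-15)) + 146 = 18*(-1/15*(-4)) + 146 = 18*(4/15) + 146 = 24/5 + 146 = 754/5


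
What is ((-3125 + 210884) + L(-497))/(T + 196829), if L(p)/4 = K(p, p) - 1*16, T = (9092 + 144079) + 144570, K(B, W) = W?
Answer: 205707/494570 ≈ 0.41593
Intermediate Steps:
T = 297741 (T = 153171 + 144570 = 297741)
L(p) = -64 + 4*p (L(p) = 4*(p - 1*16) = 4*(p - 16) = 4*(-16 + p) = -64 + 4*p)
((-3125 + 210884) + L(-497))/(T + 196829) = ((-3125 + 210884) + (-64 + 4*(-497)))/(297741 + 196829) = (207759 + (-64 - 1988))/494570 = (207759 - 2052)*(1/494570) = 205707*(1/494570) = 205707/494570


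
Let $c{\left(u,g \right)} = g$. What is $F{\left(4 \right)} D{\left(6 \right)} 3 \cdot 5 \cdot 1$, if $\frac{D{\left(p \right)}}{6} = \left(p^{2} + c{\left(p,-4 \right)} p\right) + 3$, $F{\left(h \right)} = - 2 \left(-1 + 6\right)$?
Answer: $-13500$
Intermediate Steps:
$F{\left(h \right)} = -10$ ($F{\left(h \right)} = \left(-2\right) 5 = -10$)
$D{\left(p \right)} = 18 - 24 p + 6 p^{2}$ ($D{\left(p \right)} = 6 \left(\left(p^{2} - 4 p\right) + 3\right) = 6 \left(3 + p^{2} - 4 p\right) = 18 - 24 p + 6 p^{2}$)
$F{\left(4 \right)} D{\left(6 \right)} 3 \cdot 5 \cdot 1 = - 10 \left(18 - 144 + 6 \cdot 6^{2}\right) 3 \cdot 5 \cdot 1 = - 10 \left(18 - 144 + 6 \cdot 36\right) 15 \cdot 1 = - 10 \left(18 - 144 + 216\right) 15 = \left(-10\right) 90 \cdot 15 = \left(-900\right) 15 = -13500$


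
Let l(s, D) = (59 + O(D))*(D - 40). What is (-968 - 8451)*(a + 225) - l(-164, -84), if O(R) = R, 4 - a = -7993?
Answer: -77446118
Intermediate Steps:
a = 7997 (a = 4 - 1*(-7993) = 4 + 7993 = 7997)
l(s, D) = (-40 + D)*(59 + D) (l(s, D) = (59 + D)*(D - 40) = (59 + D)*(-40 + D) = (-40 + D)*(59 + D))
(-968 - 8451)*(a + 225) - l(-164, -84) = (-968 - 8451)*(7997 + 225) - (-2360 + (-84)**2 + 19*(-84)) = -9419*8222 - (-2360 + 7056 - 1596) = -77443018 - 1*3100 = -77443018 - 3100 = -77446118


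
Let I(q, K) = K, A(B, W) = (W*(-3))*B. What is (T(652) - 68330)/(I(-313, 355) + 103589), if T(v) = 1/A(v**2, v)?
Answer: -56816628961921/86429791904256 ≈ -0.65737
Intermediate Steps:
A(B, W) = -3*B*W (A(B, W) = (-3*W)*B = -3*B*W)
T(v) = -1/(3*v**3) (T(v) = 1/(-3*v**2*v) = 1/(-3*v**3) = -1/(3*v**3))
(T(652) - 68330)/(I(-313, 355) + 103589) = (-1/3/652**3 - 68330)/(355 + 103589) = (-1/3*1/277167808 - 68330)/103944 = (-1/831503424 - 68330)*(1/103944) = -56816628961921/831503424*1/103944 = -56816628961921/86429791904256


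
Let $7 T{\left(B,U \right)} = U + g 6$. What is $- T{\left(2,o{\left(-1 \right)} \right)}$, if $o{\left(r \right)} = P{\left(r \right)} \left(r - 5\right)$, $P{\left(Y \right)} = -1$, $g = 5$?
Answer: $- \frac{36}{7} \approx -5.1429$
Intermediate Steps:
$o{\left(r \right)} = 5 - r$ ($o{\left(r \right)} = - (r - 5) = - (-5 + r) = 5 - r$)
$T{\left(B,U \right)} = \frac{30}{7} + \frac{U}{7}$ ($T{\left(B,U \right)} = \frac{U + 5 \cdot 6}{7} = \frac{U + 30}{7} = \frac{30 + U}{7} = \frac{30}{7} + \frac{U}{7}$)
$- T{\left(2,o{\left(-1 \right)} \right)} = - (\frac{30}{7} + \frac{5 - -1}{7}) = - (\frac{30}{7} + \frac{5 + 1}{7}) = - (\frac{30}{7} + \frac{1}{7} \cdot 6) = - (\frac{30}{7} + \frac{6}{7}) = \left(-1\right) \frac{36}{7} = - \frac{36}{7}$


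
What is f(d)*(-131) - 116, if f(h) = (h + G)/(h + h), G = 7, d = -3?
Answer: -86/3 ≈ -28.667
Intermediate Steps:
f(h) = (7 + h)/(2*h) (f(h) = (h + 7)/(h + h) = (7 + h)/((2*h)) = (7 + h)*(1/(2*h)) = (7 + h)/(2*h))
f(d)*(-131) - 116 = ((½)*(7 - 3)/(-3))*(-131) - 116 = ((½)*(-⅓)*4)*(-131) - 116 = -⅔*(-131) - 116 = 262/3 - 116 = -86/3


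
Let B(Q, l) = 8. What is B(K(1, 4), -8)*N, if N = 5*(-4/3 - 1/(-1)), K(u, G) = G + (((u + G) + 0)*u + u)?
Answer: -40/3 ≈ -13.333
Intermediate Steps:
K(u, G) = G + u + u*(G + u) (K(u, G) = G + (((G + u) + 0)*u + u) = G + ((G + u)*u + u) = G + (u*(G + u) + u) = G + (u + u*(G + u)) = G + u + u*(G + u))
N = -5/3 (N = 5*(-4*⅓ - 1*(-1)) = 5*(-4/3 + 1) = 5*(-⅓) = -5/3 ≈ -1.6667)
B(K(1, 4), -8)*N = 8*(-5/3) = -40/3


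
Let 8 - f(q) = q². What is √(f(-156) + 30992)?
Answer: 14*√34 ≈ 81.633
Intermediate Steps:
f(q) = 8 - q²
√(f(-156) + 30992) = √((8 - 1*(-156)²) + 30992) = √((8 - 1*24336) + 30992) = √((8 - 24336) + 30992) = √(-24328 + 30992) = √6664 = 14*√34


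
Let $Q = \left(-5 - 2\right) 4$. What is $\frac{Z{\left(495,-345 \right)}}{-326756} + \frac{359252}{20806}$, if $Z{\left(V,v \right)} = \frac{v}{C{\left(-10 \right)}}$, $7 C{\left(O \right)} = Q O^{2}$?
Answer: $\frac{4695509142673}{271939413440} \approx 17.267$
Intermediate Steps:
$Q = -28$ ($Q = \left(-7\right) 4 = -28$)
$C{\left(O \right)} = - 4 O^{2}$ ($C{\left(O \right)} = \frac{\left(-28\right) O^{2}}{7} = - 4 O^{2}$)
$Z{\left(V,v \right)} = - \frac{v}{400}$ ($Z{\left(V,v \right)} = \frac{v}{\left(-4\right) \left(-10\right)^{2}} = \frac{v}{\left(-4\right) 100} = \frac{v}{-400} = v \left(- \frac{1}{400}\right) = - \frac{v}{400}$)
$\frac{Z{\left(495,-345 \right)}}{-326756} + \frac{359252}{20806} = \frac{\left(- \frac{1}{400}\right) \left(-345\right)}{-326756} + \frac{359252}{20806} = \frac{69}{80} \left(- \frac{1}{326756}\right) + 359252 \cdot \frac{1}{20806} = - \frac{69}{26140480} + \frac{179626}{10403} = \frac{4695509142673}{271939413440}$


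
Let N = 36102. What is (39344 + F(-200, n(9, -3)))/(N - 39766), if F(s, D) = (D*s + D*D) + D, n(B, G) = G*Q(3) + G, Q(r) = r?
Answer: -10469/916 ≈ -11.429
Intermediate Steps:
n(B, G) = 4*G (n(B, G) = G*3 + G = 3*G + G = 4*G)
F(s, D) = D + D² + D*s (F(s, D) = (D*s + D²) + D = (D² + D*s) + D = D + D² + D*s)
(39344 + F(-200, n(9, -3)))/(N - 39766) = (39344 + (4*(-3))*(1 + 4*(-3) - 200))/(36102 - 39766) = (39344 - 12*(1 - 12 - 200))/(-3664) = (39344 - 12*(-211))*(-1/3664) = (39344 + 2532)*(-1/3664) = 41876*(-1/3664) = -10469/916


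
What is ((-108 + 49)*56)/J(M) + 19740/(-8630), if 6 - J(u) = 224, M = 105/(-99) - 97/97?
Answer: 1210510/94067 ≈ 12.869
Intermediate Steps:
M = -68/33 (M = 105*(-1/99) - 97*1/97 = -35/33 - 1 = -68/33 ≈ -2.0606)
J(u) = -218 (J(u) = 6 - 1*224 = 6 - 224 = -218)
((-108 + 49)*56)/J(M) + 19740/(-8630) = ((-108 + 49)*56)/(-218) + 19740/(-8630) = -59*56*(-1/218) + 19740*(-1/8630) = -3304*(-1/218) - 1974/863 = 1652/109 - 1974/863 = 1210510/94067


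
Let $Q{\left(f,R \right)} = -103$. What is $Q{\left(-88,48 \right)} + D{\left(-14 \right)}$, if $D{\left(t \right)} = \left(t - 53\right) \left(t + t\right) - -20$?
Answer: $1793$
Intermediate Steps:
$D{\left(t \right)} = 20 + 2 t \left(-53 + t\right)$ ($D{\left(t \right)} = \left(-53 + t\right) 2 t + 20 = 2 t \left(-53 + t\right) + 20 = 20 + 2 t \left(-53 + t\right)$)
$Q{\left(-88,48 \right)} + D{\left(-14 \right)} = -103 + \left(20 - -1484 + 2 \left(-14\right)^{2}\right) = -103 + \left(20 + 1484 + 2 \cdot 196\right) = -103 + \left(20 + 1484 + 392\right) = -103 + 1896 = 1793$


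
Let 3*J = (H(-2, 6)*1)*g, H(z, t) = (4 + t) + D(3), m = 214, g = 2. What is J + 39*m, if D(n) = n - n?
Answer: 25058/3 ≈ 8352.7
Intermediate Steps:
D(n) = 0
H(z, t) = 4 + t (H(z, t) = (4 + t) + 0 = 4 + t)
J = 20/3 (J = (((4 + 6)*1)*2)/3 = ((10*1)*2)/3 = (10*2)/3 = (⅓)*20 = 20/3 ≈ 6.6667)
J + 39*m = 20/3 + 39*214 = 20/3 + 8346 = 25058/3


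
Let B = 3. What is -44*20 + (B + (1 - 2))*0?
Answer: -880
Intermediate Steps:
-44*20 + (B + (1 - 2))*0 = -44*20 + (3 + (1 - 2))*0 = -880 + (3 - 1)*0 = -880 + 2*0 = -880 + 0 = -880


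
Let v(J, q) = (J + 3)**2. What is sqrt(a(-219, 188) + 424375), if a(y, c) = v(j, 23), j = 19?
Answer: sqrt(424859) ≈ 651.81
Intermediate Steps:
v(J, q) = (3 + J)**2
a(y, c) = 484 (a(y, c) = (3 + 19)**2 = 22**2 = 484)
sqrt(a(-219, 188) + 424375) = sqrt(484 + 424375) = sqrt(424859)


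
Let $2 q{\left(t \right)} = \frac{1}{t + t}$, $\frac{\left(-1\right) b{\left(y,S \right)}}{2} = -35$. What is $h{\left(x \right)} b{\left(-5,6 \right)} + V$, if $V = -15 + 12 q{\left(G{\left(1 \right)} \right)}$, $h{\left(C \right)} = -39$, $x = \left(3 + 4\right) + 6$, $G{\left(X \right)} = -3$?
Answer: $-2746$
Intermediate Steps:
$x = 13$ ($x = 7 + 6 = 13$)
$b{\left(y,S \right)} = 70$ ($b{\left(y,S \right)} = \left(-2\right) \left(-35\right) = 70$)
$q{\left(t \right)} = \frac{1}{4 t}$ ($q{\left(t \right)} = \frac{1}{2 \left(t + t\right)} = \frac{1}{2 \cdot 2 t} = \frac{\frac{1}{2} \frac{1}{t}}{2} = \frac{1}{4 t}$)
$V = -16$ ($V = -15 + 12 \frac{1}{4 \left(-3\right)} = -15 + 12 \cdot \frac{1}{4} \left(- \frac{1}{3}\right) = -15 + 12 \left(- \frac{1}{12}\right) = -15 - 1 = -16$)
$h{\left(x \right)} b{\left(-5,6 \right)} + V = \left(-39\right) 70 - 16 = -2730 - 16 = -2746$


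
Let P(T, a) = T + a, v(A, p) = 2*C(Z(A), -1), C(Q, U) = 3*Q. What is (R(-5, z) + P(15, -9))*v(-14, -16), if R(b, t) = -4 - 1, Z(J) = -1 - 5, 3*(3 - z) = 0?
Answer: -36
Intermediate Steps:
z = 3 (z = 3 - 1/3*0 = 3 + 0 = 3)
Z(J) = -6
R(b, t) = -5
v(A, p) = -36 (v(A, p) = 2*(3*(-6)) = 2*(-18) = -36)
(R(-5, z) + P(15, -9))*v(-14, -16) = (-5 + (15 - 9))*(-36) = (-5 + 6)*(-36) = 1*(-36) = -36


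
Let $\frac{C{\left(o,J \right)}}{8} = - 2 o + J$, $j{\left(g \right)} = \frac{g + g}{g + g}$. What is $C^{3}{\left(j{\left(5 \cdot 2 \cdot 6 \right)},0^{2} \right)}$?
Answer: $-4096$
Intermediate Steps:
$j{\left(g \right)} = 1$ ($j{\left(g \right)} = \frac{2 g}{2 g} = 2 g \frac{1}{2 g} = 1$)
$C{\left(o,J \right)} = - 16 o + 8 J$ ($C{\left(o,J \right)} = 8 \left(- 2 o + J\right) = 8 \left(J - 2 o\right) = - 16 o + 8 J$)
$C^{3}{\left(j{\left(5 \cdot 2 \cdot 6 \right)},0^{2} \right)} = \left(\left(-16\right) 1 + 8 \cdot 0^{2}\right)^{3} = \left(-16 + 8 \cdot 0\right)^{3} = \left(-16 + 0\right)^{3} = \left(-16\right)^{3} = -4096$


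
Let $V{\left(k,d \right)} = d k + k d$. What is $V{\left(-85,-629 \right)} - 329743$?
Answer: $-222813$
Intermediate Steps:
$V{\left(k,d \right)} = 2 d k$ ($V{\left(k,d \right)} = d k + d k = 2 d k$)
$V{\left(-85,-629 \right)} - 329743 = 2 \left(-629\right) \left(-85\right) - 329743 = 106930 - 329743 = -222813$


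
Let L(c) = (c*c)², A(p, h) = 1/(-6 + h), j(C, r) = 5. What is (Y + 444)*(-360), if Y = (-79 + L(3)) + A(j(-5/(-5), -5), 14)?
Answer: -160605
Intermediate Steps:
L(c) = c⁴ (L(c) = (c²)² = c⁴)
Y = 17/8 (Y = (-79 + 3⁴) + 1/(-6 + 14) = (-79 + 81) + 1/8 = 2 + ⅛ = 17/8 ≈ 2.1250)
(Y + 444)*(-360) = (17/8 + 444)*(-360) = (3569/8)*(-360) = -160605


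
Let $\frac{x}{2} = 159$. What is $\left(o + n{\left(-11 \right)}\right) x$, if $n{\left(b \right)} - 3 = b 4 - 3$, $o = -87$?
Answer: $-41658$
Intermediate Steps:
$x = 318$ ($x = 2 \cdot 159 = 318$)
$n{\left(b \right)} = 4 b$ ($n{\left(b \right)} = 3 + \left(b 4 - 3\right) = 3 + \left(4 b - 3\right) = 3 + \left(-3 + 4 b\right) = 4 b$)
$\left(o + n{\left(-11 \right)}\right) x = \left(-87 + 4 \left(-11\right)\right) 318 = \left(-87 - 44\right) 318 = \left(-131\right) 318 = -41658$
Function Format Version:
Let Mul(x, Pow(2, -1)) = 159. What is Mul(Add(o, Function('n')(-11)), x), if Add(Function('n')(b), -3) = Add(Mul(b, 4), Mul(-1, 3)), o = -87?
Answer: -41658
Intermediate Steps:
x = 318 (x = Mul(2, 159) = 318)
Function('n')(b) = Mul(4, b) (Function('n')(b) = Add(3, Add(Mul(b, 4), Mul(-1, 3))) = Add(3, Add(Mul(4, b), -3)) = Add(3, Add(-3, Mul(4, b))) = Mul(4, b))
Mul(Add(o, Function('n')(-11)), x) = Mul(Add(-87, Mul(4, -11)), 318) = Mul(Add(-87, -44), 318) = Mul(-131, 318) = -41658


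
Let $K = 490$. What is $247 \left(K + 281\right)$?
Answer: $190437$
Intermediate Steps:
$247 \left(K + 281\right) = 247 \left(490 + 281\right) = 247 \cdot 771 = 190437$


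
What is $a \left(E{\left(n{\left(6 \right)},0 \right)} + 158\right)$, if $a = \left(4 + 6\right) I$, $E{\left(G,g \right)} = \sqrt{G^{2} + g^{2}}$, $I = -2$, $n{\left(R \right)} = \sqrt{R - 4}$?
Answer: $-3160 - 20 \sqrt{2} \approx -3188.3$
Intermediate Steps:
$n{\left(R \right)} = \sqrt{-4 + R}$
$a = -20$ ($a = \left(4 + 6\right) \left(-2\right) = 10 \left(-2\right) = -20$)
$a \left(E{\left(n{\left(6 \right)},0 \right)} + 158\right) = - 20 \left(\sqrt{\left(\sqrt{-4 + 6}\right)^{2} + 0^{2}} + 158\right) = - 20 \left(\sqrt{\left(\sqrt{2}\right)^{2} + 0} + 158\right) = - 20 \left(\sqrt{2 + 0} + 158\right) = - 20 \left(\sqrt{2} + 158\right) = - 20 \left(158 + \sqrt{2}\right) = -3160 - 20 \sqrt{2}$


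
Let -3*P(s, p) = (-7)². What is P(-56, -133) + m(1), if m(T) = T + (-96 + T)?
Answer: -331/3 ≈ -110.33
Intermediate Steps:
P(s, p) = -49/3 (P(s, p) = -⅓*(-7)² = -⅓*49 = -49/3)
m(T) = -96 + 2*T
P(-56, -133) + m(1) = -49/3 + (-96 + 2*1) = -49/3 + (-96 + 2) = -49/3 - 94 = -331/3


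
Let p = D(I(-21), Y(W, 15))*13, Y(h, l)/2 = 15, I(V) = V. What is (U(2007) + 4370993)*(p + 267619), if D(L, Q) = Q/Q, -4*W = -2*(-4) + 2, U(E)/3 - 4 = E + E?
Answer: 1173043634704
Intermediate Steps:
U(E) = 12 + 6*E (U(E) = 12 + 3*(E + E) = 12 + 3*(2*E) = 12 + 6*E)
W = -5/2 (W = -(-2*(-4) + 2)/4 = -(8 + 2)/4 = -1/4*10 = -5/2 ≈ -2.5000)
Y(h, l) = 30 (Y(h, l) = 2*15 = 30)
D(L, Q) = 1
p = 13 (p = 1*13 = 13)
(U(2007) + 4370993)*(p + 267619) = ((12 + 6*2007) + 4370993)*(13 + 267619) = ((12 + 12042) + 4370993)*267632 = (12054 + 4370993)*267632 = 4383047*267632 = 1173043634704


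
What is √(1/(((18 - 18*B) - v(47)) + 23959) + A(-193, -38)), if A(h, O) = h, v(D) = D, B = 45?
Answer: I*√22310795/340 ≈ 13.892*I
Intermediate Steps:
√(1/(((18 - 18*B) - v(47)) + 23959) + A(-193, -38)) = √(1/(((18 - 18*45) - 1*47) + 23959) - 193) = √(1/(((18 - 810) - 47) + 23959) - 193) = √(1/((-792 - 47) + 23959) - 193) = √(1/(-839 + 23959) - 193) = √(1/23120 - 193) = √(-4462159/23120) = I*√22310795/340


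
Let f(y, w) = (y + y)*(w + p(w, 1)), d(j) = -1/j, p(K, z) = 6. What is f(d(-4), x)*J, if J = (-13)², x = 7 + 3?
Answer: 1352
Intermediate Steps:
x = 10
J = 169
f(y, w) = 2*y*(6 + w) (f(y, w) = (y + y)*(w + 6) = (2*y)*(6 + w) = 2*y*(6 + w))
f(d(-4), x)*J = (2*(-1/(-4))*(6 + 10))*169 = (2*(-1*(-¼))*16)*169 = (2*(¼)*16)*169 = 8*169 = 1352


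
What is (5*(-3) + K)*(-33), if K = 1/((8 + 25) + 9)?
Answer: 6919/14 ≈ 494.21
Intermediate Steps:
K = 1/42 (K = 1/(33 + 9) = 1/42 ≈ 0.023810)
(5*(-3) + K)*(-33) = (5*(-3) + 1/42)*(-33) = (-15 + 1/42)*(-33) = -629/42*(-33) = 6919/14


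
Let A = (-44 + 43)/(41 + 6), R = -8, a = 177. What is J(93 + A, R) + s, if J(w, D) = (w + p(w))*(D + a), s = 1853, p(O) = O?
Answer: 1564151/47 ≈ 33280.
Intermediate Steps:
A = -1/47 ≈ -0.021277
J(w, D) = 2*w*(177 + D) (J(w, D) = (w + w)*(D + 177) = (2*w)*(177 + D) = 2*w*(177 + D))
J(93 + A, R) + s = 2*(93 - 1/47)*(177 - 8) + 1853 = 2*(4370/47)*169 + 1853 = 1477060/47 + 1853 = 1564151/47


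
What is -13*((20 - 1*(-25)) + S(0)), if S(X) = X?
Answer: -585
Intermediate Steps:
-13*((20 - 1*(-25)) + S(0)) = -13*((20 - 1*(-25)) + 0) = -13*((20 + 25) + 0) = -13*(45 + 0) = -13*45 = -585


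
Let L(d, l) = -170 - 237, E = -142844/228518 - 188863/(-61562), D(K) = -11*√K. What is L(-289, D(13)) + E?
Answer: -2845660694753/7034012558 ≈ -404.56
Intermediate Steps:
E = 17182416353/7034012558 (E = -142844*1/228518 - 188863*(-1/61562) = -71422/114259 + 188863/61562 = 17182416353/7034012558 ≈ 2.4428)
L(d, l) = -407
L(-289, D(13)) + E = -407 + 17182416353/7034012558 = -2845660694753/7034012558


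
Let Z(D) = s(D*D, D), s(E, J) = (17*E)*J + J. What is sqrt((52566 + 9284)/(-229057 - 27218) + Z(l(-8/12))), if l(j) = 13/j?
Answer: I*sqrt(23552157989638)/13668 ≈ 355.07*I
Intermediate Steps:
s(E, J) = J + 17*E*J (s(E, J) = 17*E*J + J = J + 17*E*J)
Z(D) = D*(1 + 17*D**2) (Z(D) = D*(1 + 17*(D*D)) = D*(1 + 17*D**2))
sqrt((52566 + 9284)/(-229057 - 27218) + Z(l(-8/12))) = sqrt((52566 + 9284)/(-229057 - 27218) + (13/((-8/12)) + 17*(13/((-8/12)))**3)) = sqrt(61850/(-256275) + (13/((-8*1/12)) + 17*(13/((-8*1/12)))**3)) = sqrt(61850*(-1/256275) + (13/(-2/3) + 17*(13/(-2/3))**3)) = sqrt(-2474/10251 + (13*(-3/2) + 17*(13*(-3/2))**3)) = sqrt(-2474/10251 + (-39/2 + 17*(-39/2)**3)) = sqrt(-2474/10251 + (-39/2 + 17*(-59319/8))) = sqrt(-2474/10251 + (-39/2 - 1008423/8)) = sqrt(-2474/10251 - 1008579/8) = sqrt(-10338963121/82008) = I*sqrt(23552157989638)/13668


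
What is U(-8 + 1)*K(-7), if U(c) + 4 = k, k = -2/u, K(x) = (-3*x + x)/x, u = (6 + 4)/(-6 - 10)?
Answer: 8/5 ≈ 1.6000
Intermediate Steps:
u = -5/8 (u = 10/(-16) = 10*(-1/16) = -5/8 ≈ -0.62500)
K(x) = -2 (K(x) = (-2*x)/x = -2)
k = 16/5 (k = -2/(-5/8) = -2*(-8/5) = 16/5 ≈ 3.2000)
U(c) = -4/5 (U(c) = -4 + 16/5 = -4/5)
U(-8 + 1)*K(-7) = -4/5*(-2) = 8/5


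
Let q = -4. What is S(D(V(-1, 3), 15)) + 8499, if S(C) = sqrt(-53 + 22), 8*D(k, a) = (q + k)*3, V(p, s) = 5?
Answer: 8499 + I*sqrt(31) ≈ 8499.0 + 5.5678*I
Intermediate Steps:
D(k, a) = -3/2 + 3*k/8 (D(k, a) = ((-4 + k)*3)/8 = (-12 + 3*k)/8 = -3/2 + 3*k/8)
S(C) = I*sqrt(31) (S(C) = sqrt(-31) = I*sqrt(31))
S(D(V(-1, 3), 15)) + 8499 = I*sqrt(31) + 8499 = 8499 + I*sqrt(31)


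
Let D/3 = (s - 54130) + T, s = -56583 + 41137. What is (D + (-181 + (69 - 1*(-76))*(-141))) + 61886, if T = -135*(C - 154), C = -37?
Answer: -90113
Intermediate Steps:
s = -15446
T = 25785 (T = -135*(-37 - 154) = -135*(-191) = 25785)
D = -131373 (D = 3*((-15446 - 54130) + 25785) = 3*(-69576 + 25785) = 3*(-43791) = -131373)
(D + (-181 + (69 - 1*(-76))*(-141))) + 61886 = (-131373 + (-181 + (69 - 1*(-76))*(-141))) + 61886 = (-131373 + (-181 + (69 + 76)*(-141))) + 61886 = (-131373 + (-181 + 145*(-141))) + 61886 = (-131373 + (-181 - 20445)) + 61886 = (-131373 - 20626) + 61886 = -151999 + 61886 = -90113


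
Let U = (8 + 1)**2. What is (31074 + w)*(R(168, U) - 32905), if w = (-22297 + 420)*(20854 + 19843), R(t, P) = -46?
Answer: 29336182872445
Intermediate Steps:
U = 81 (U = 9**2 = 81)
w = -890328269 (w = -21877*40697 = -890328269)
(31074 + w)*(R(168, U) - 32905) = (31074 - 890328269)*(-46 - 32905) = -890297195*(-32951) = 29336182872445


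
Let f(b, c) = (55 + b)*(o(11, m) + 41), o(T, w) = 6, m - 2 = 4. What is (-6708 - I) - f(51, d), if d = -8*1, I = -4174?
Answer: -7516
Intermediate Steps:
m = 6 (m = 2 + 4 = 6)
d = -8
f(b, c) = 2585 + 47*b (f(b, c) = (55 + b)*(6 + 41) = (55 + b)*47 = 2585 + 47*b)
(-6708 - I) - f(51, d) = (-6708 - 1*(-4174)) - (2585 + 47*51) = (-6708 + 4174) - (2585 + 2397) = -2534 - 1*4982 = -2534 - 4982 = -7516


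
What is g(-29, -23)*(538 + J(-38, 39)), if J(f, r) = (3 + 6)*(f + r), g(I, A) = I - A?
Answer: -3282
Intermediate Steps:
J(f, r) = 9*f + 9*r (J(f, r) = 9*(f + r) = 9*f + 9*r)
g(-29, -23)*(538 + J(-38, 39)) = (-29 - 1*(-23))*(538 + (9*(-38) + 9*39)) = (-29 + 23)*(538 + (-342 + 351)) = -6*(538 + 9) = -6*547 = -3282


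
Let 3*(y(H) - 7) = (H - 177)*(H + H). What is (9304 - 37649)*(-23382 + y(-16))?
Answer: 1812634405/3 ≈ 6.0421e+8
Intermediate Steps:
y(H) = 7 + 2*H*(-177 + H)/3 (y(H) = 7 + ((H - 177)*(H + H))/3 = 7 + ((-177 + H)*(2*H))/3 = 7 + (2*H*(-177 + H))/3 = 7 + 2*H*(-177 + H)/3)
(9304 - 37649)*(-23382 + y(-16)) = (9304 - 37649)*(-23382 + (7 - 118*(-16) + (⅔)*(-16)²)) = -28345*(-23382 + (7 + 1888 + (⅔)*256)) = -28345*(-23382 + (7 + 1888 + 512/3)) = -28345*(-23382 + 6197/3) = -28345*(-63949/3) = 1812634405/3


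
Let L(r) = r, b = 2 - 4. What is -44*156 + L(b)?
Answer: -6866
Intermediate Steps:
b = -2
-44*156 + L(b) = -44*156 - 2 = -6864 - 2 = -6866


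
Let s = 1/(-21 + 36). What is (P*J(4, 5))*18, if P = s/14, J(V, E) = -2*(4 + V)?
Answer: -48/35 ≈ -1.3714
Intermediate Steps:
J(V, E) = -8 - 2*V
s = 1/15 ≈ 0.066667
P = 1/210 (P = (1/15)/14 = (1/15)*(1/14) = 1/210 ≈ 0.0047619)
(P*J(4, 5))*18 = ((-8 - 2*4)/210)*18 = ((-8 - 8)/210)*18 = ((1/210)*(-16))*18 = -8/105*18 = -48/35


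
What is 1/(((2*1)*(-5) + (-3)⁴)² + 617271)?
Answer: 1/622312 ≈ 1.6069e-6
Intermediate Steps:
1/(((2*1)*(-5) + (-3)⁴)² + 617271) = 1/((2*(-5) + 81)² + 617271) = 1/((-10 + 81)² + 617271) = 1/(71² + 617271) = 1/(5041 + 617271) = 1/622312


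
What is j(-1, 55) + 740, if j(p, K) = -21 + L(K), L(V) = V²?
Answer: 3744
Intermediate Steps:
j(p, K) = -21 + K²
j(-1, 55) + 740 = (-21 + 55²) + 740 = (-21 + 3025) + 740 = 3004 + 740 = 3744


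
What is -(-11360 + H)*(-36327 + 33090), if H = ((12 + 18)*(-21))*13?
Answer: -63283350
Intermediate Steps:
H = -8190 (H = (30*(-21))*13 = -630*13 = -8190)
-(-11360 + H)*(-36327 + 33090) = -(-11360 - 8190)*(-36327 + 33090) = -(-19550)*(-3237) = -1*63283350 = -63283350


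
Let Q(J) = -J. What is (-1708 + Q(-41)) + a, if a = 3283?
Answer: 1616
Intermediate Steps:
(-1708 + Q(-41)) + a = (-1708 - 1*(-41)) + 3283 = (-1708 + 41) + 3283 = -1667 + 3283 = 1616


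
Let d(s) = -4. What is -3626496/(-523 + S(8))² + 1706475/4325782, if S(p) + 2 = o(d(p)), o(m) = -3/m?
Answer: -27054981043853/2113581410982 ≈ -12.801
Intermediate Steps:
S(p) = -5/4 (S(p) = -2 - 3/(-4) = -2 - 3*(-¼) = -2 + ¾ = -5/4)
-3626496/(-523 + S(8))² + 1706475/4325782 = -3626496/(-523 - 5/4)² + 1706475/4325782 = -3626496/((-2097/4)²) + 1706475*(1/4325782) = -3626496/4397409/16 + 1706475/4325782 = -3626496*16/4397409 + 1706475/4325782 = -6447104/488601 + 1706475/4325782 = -27054981043853/2113581410982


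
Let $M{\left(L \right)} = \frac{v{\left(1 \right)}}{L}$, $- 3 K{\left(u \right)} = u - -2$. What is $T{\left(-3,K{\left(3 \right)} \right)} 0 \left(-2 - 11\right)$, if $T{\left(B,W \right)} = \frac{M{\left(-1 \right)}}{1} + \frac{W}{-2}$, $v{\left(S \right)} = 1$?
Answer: $0$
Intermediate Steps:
$K{\left(u \right)} = - \frac{2}{3} - \frac{u}{3}$ ($K{\left(u \right)} = - \frac{u - -2}{3} = - \frac{u + 2}{3} = - \frac{2 + u}{3} = - \frac{2}{3} - \frac{u}{3}$)
$M{\left(L \right)} = \frac{1}{L}$ ($M{\left(L \right)} = 1 \frac{1}{L} = \frac{1}{L}$)
$T{\left(B,W \right)} = -1 - \frac{W}{2}$ ($T{\left(B,W \right)} = \frac{1}{\left(-1\right) 1} + \frac{W}{-2} = \left(-1\right) 1 + W \left(- \frac{1}{2}\right) = -1 - \frac{W}{2}$)
$T{\left(-3,K{\left(3 \right)} \right)} 0 \left(-2 - 11\right) = \left(-1 - \frac{- \frac{2}{3} - 1}{2}\right) 0 \left(-2 - 11\right) = \left(-1 - - \frac{5}{6}\right) 0 \left(-13\right) = \left(-1 + \frac{5}{6}\right) 0 \left(-13\right) = \left(- \frac{1}{6}\right) 0 \left(-13\right) = 0 \left(-13\right) = 0$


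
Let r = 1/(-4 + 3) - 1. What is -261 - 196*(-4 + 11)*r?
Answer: 2483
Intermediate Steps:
r = -2 (r = 1/(-1) - 1 = -1 - 1 = -2)
-261 - 196*(-4 + 11)*r = -261 - 196*(-4 + 11)*(-2) = -261 - 1372*(-2) = -261 - 196*(-14) = -261 + 2744 = 2483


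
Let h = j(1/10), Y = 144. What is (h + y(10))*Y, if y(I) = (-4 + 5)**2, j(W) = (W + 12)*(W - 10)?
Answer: -427644/25 ≈ -17106.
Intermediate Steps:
j(W) = (-10 + W)*(12 + W) (j(W) = (12 + W)*(-10 + W) = (-10 + W)*(12 + W))
h = -11979/100 (h = -120 + (1/10)**2 + 2/10 = -120 + (1/10)**2 + 2*(1/10) = -120 + 1/100 + 1/5 = -11979/100 ≈ -119.79)
y(I) = 1 (y(I) = 1**2 = 1)
(h + y(10))*Y = (-11979/100 + 1)*144 = -11879/100*144 = -427644/25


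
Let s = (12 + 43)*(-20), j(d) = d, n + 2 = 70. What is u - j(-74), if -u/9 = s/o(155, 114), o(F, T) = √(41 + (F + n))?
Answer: 74 + 75*√66 ≈ 683.30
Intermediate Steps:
n = 68 (n = -2 + 70 = 68)
o(F, T) = √(109 + F) (o(F, T) = √(41 + (F + 68)) = √(41 + (68 + F)) = √(109 + F))
s = -1100 (s = 55*(-20) = -1100)
u = 75*√66 (u = -(-9900)/(√(109 + 155)) = -(-9900)/(√264) = -(-9900)/(2*√66) = -(-9900)*√66/132 = -(-75)*√66 = 75*√66 ≈ 609.30)
u - j(-74) = 75*√66 - 1*(-74) = 75*√66 + 74 = 74 + 75*√66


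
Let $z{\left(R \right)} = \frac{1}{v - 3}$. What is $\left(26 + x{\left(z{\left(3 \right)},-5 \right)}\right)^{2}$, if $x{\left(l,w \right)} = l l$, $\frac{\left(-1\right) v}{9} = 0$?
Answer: $\frac{55225}{81} \approx 681.79$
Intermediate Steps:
$v = 0$ ($v = \left(-9\right) 0 = 0$)
$z{\left(R \right)} = - \frac{1}{3}$ ($z{\left(R \right)} = \frac{1}{0 - 3} = \frac{1}{-3} = - \frac{1}{3}$)
$x{\left(l,w \right)} = l^{2}$
$\left(26 + x{\left(z{\left(3 \right)},-5 \right)}\right)^{2} = \left(26 + \left(- \frac{1}{3}\right)^{2}\right)^{2} = \left(26 + \frac{1}{9}\right)^{2} = \left(\frac{235}{9}\right)^{2} = \frac{55225}{81}$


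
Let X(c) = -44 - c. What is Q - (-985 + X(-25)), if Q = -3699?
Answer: -2695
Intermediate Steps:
Q - (-985 + X(-25)) = -3699 - (-985 + (-44 - 1*(-25))) = -3699 - (-985 + (-44 + 25)) = -3699 - (-985 - 19) = -3699 - 1*(-1004) = -3699 + 1004 = -2695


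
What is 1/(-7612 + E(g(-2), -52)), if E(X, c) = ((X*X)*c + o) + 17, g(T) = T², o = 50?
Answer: -1/8377 ≈ -0.00011937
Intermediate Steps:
E(X, c) = 67 + c*X² (E(X, c) = ((X*X)*c + 50) + 17 = (X²*c + 50) + 17 = (c*X² + 50) + 17 = (50 + c*X²) + 17 = 67 + c*X²)
1/(-7612 + E(g(-2), -52)) = 1/(-7612 + (67 - 52*((-2)²)²)) = 1/(-7612 + (67 - 52*4²)) = 1/(-7612 + (67 - 52*16)) = 1/(-7612 + (67 - 832)) = 1/(-7612 - 765) = 1/(-8377) = -1/8377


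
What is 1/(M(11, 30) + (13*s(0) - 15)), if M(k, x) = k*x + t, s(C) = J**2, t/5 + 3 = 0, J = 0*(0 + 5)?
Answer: 1/300 ≈ 0.0033333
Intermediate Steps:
J = 0 (J = 0*5 = 0)
t = -15 (t = -15 + 5*0 = -15 + 0 = -15)
s(C) = 0 (s(C) = 0**2 = 0)
M(k, x) = -15 + k*x (M(k, x) = k*x - 15 = -15 + k*x)
1/(M(11, 30) + (13*s(0) - 15)) = 1/((-15 + 11*30) + (13*0 - 15)) = 1/((-15 + 330) + (0 - 15)) = 1/(315 - 15) = 1/300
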